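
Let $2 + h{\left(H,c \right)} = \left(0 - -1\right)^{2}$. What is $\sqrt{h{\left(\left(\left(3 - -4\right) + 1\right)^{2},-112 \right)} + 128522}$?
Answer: $\sqrt{128521} \approx 358.5$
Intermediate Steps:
$h{\left(H,c \right)} = -1$ ($h{\left(H,c \right)} = -2 + \left(0 - -1\right)^{2} = -2 + \left(0 + 1\right)^{2} = -2 + 1^{2} = -2 + 1 = -1$)
$\sqrt{h{\left(\left(\left(3 - -4\right) + 1\right)^{2},-112 \right)} + 128522} = \sqrt{-1 + 128522} = \sqrt{128521}$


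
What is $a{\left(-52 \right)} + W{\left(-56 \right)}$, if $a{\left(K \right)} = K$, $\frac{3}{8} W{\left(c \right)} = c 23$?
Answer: $- \frac{10460}{3} \approx -3486.7$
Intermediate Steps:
$W{\left(c \right)} = \frac{184 c}{3}$ ($W{\left(c \right)} = \frac{8 c 23}{3} = \frac{8 \cdot 23 c}{3} = \frac{184 c}{3}$)
$a{\left(-52 \right)} + W{\left(-56 \right)} = -52 + \frac{184}{3} \left(-56\right) = -52 - \frac{10304}{3} = - \frac{10460}{3}$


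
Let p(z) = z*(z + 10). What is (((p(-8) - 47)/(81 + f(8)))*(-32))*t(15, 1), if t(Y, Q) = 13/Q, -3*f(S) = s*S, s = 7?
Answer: 78624/187 ≈ 420.45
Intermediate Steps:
p(z) = z*(10 + z)
f(S) = -7*S/3
(((p(-8) - 47)/(81 + f(8)))*(-32))*t(15, 1) = (((-8*(10 - 8) - 47)/(81 - 7/3*8))*(-32))*(13/1) = (((-8*2 - 47)/(81 - 56/3))*(-32))*(13*1) = (((-16 - 47)/(187/3))*(-32))*13 = (-63*3/187*(-32))*13 = -189/187*(-32)*13 = (6048/187)*13 = 78624/187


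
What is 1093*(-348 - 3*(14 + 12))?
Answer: -465618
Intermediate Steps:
1093*(-348 - 3*(14 + 12)) = 1093*(-348 - 3*26) = 1093*(-348 - 78) = 1093*(-426) = -465618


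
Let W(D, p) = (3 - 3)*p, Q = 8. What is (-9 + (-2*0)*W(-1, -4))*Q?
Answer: -72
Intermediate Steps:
W(D, p) = 0 (W(D, p) = 0*p = 0)
(-9 + (-2*0)*W(-1, -4))*Q = (-9 - 2*0*0)*8 = (-9 + 0*0)*8 = (-9 + 0)*8 = -9*8 = -72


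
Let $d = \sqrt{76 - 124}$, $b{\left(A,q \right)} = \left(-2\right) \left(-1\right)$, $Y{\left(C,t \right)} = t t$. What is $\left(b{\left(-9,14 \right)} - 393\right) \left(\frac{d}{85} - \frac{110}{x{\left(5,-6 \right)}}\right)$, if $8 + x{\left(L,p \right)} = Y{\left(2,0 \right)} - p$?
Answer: $-21505 - \frac{92 i \sqrt{3}}{5} \approx -21505.0 - 31.87 i$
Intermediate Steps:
$Y{\left(C,t \right)} = t^{2}$
$b{\left(A,q \right)} = 2$
$d = 4 i \sqrt{3}$ ($d = \sqrt{-48} = 4 i \sqrt{3} \approx 6.9282 i$)
$x{\left(L,p \right)} = -8 - p$ ($x{\left(L,p \right)} = -8 - \left(0 + p\right) = -8 + \left(0 - p\right) = -8 - p$)
$\left(b{\left(-9,14 \right)} - 393\right) \left(\frac{d}{85} - \frac{110}{x{\left(5,-6 \right)}}\right) = \left(2 - 393\right) \left(\frac{4 i \sqrt{3}}{85} - \frac{110}{-8 - -6}\right) = - 391 \left(4 i \sqrt{3} \cdot \frac{1}{85} - \frac{110}{-8 + 6}\right) = - 391 \left(\frac{4 i \sqrt{3}}{85} - \frac{110}{-2}\right) = - 391 \left(\frac{4 i \sqrt{3}}{85} - -55\right) = - 391 \left(\frac{4 i \sqrt{3}}{85} + 55\right) = - 391 \left(55 + \frac{4 i \sqrt{3}}{85}\right) = -21505 - \frac{92 i \sqrt{3}}{5}$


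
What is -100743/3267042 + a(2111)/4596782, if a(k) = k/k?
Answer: -38590861832/1251489988237 ≈ -0.030836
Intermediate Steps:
a(k) = 1
-100743/3267042 + a(2111)/4596782 = -100743/3267042 + 1/4596782 = -100743*1/3267042 + 1*(1/4596782) = -33581/1089014 + 1/4596782 = -38590861832/1251489988237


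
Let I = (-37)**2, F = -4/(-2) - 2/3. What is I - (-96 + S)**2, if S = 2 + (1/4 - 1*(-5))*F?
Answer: -6200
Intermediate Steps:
F = 4/3 (F = -4*(-1/2) - 2*1/3 = 2 - 2/3 = 4/3 ≈ 1.3333)
S = 9 (S = 2 + (1/4 - 1*(-5))*(4/3) = 2 + (1/4 + 5)*(4/3) = 2 + (21/4)*(4/3) = 2 + 7 = 9)
I = 1369
I - (-96 + S)**2 = 1369 - (-96 + 9)**2 = 1369 - 1*(-87)**2 = 1369 - 1*7569 = 1369 - 7569 = -6200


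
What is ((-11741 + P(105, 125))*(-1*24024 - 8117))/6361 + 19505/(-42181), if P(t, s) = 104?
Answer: 15776616734572/268313341 ≈ 58799.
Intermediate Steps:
((-11741 + P(105, 125))*(-1*24024 - 8117))/6361 + 19505/(-42181) = ((-11741 + 104)*(-1*24024 - 8117))/6361 + 19505/(-42181) = -11637*(-24024 - 8117)*(1/6361) + 19505*(-1/42181) = -11637*(-32141)*(1/6361) - 19505/42181 = 374024817*(1/6361) - 19505/42181 = 374024817/6361 - 19505/42181 = 15776616734572/268313341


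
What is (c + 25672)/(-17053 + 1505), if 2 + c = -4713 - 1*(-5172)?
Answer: -26129/15548 ≈ -1.6805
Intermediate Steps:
c = 457 (c = -2 + (-4713 - 1*(-5172)) = -2 + (-4713 + 5172) = -2 + 459 = 457)
(c + 25672)/(-17053 + 1505) = (457 + 25672)/(-17053 + 1505) = 26129/(-15548) = 26129*(-1/15548) = -26129/15548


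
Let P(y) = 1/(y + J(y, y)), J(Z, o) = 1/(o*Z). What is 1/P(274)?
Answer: 20570825/75076 ≈ 274.00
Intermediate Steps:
J(Z, o) = 1/(Z*o)
P(y) = 1/(y + y**(-2)) (P(y) = 1/(y + 1/(y*y)) = 1/(y + y**(-2)))
1/P(274) = 1/(274**2/(1 + 274**3)) = 1/(75076/(1 + 20570824)) = 1/(75076/20570825) = 20570825/75076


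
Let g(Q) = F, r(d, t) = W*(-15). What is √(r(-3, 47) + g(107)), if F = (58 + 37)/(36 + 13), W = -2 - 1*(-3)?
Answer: 8*I*√10/7 ≈ 3.614*I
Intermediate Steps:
W = 1 (W = -2 + 3 = 1)
r(d, t) = -15 (r(d, t) = 1*(-15) = -15)
F = 95/49 ≈ 1.9388
g(Q) = 95/49
√(r(-3, 47) + g(107)) = √(-15 + 95/49) = √(-640/49) = 8*I*√10/7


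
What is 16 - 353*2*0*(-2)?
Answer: 16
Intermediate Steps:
16 - 353*2*0*(-2) = 16 - 0*(-2) = 16 - 353*0 = 16 + 0 = 16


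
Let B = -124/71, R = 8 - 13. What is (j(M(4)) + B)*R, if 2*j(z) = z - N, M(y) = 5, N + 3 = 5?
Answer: 175/142 ≈ 1.2324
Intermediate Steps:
N = 2 (N = -3 + 5 = 2)
R = -5
j(z) = -1 + z/2 (j(z) = (z - 1*2)/2 = (z - 2)/2 = (-2 + z)/2 = -1 + z/2)
B = -124/71 (B = -124*1/71 = -124/71 ≈ -1.7465)
(j(M(4)) + B)*R = ((-1 + (½)*5) - 124/71)*(-5) = ((-1 + 5/2) - 124/71)*(-5) = (3/2 - 124/71)*(-5) = -35/142*(-5) = 175/142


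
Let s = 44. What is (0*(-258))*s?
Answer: 0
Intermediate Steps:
(0*(-258))*s = (0*(-258))*44 = 0*44 = 0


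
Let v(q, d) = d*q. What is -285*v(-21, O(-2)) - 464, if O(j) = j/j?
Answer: 5521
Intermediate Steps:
O(j) = 1
-285*v(-21, O(-2)) - 464 = -285*(-21) - 464 = 5985 - 464 = 5521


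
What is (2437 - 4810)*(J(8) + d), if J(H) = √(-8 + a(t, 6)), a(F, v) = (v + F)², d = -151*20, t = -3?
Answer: 7164087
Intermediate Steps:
d = -3020
a(F, v) = (F + v)²
J(H) = 1 (J(H) = √(-8 + (-3 + 6)²) = √(-8 + 3²) = √(-8 + 9) = √1 = 1)
(2437 - 4810)*(J(8) + d) = (2437 - 4810)*(1 - 3020) = -2373*(-3019) = 7164087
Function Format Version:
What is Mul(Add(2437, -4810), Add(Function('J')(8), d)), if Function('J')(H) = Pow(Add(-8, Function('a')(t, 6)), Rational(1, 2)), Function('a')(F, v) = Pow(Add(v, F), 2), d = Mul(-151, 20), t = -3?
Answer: 7164087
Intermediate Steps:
d = -3020
Function('a')(F, v) = Pow(Add(F, v), 2)
Function('J')(H) = 1 (Function('J')(H) = Pow(Add(-8, Pow(Add(-3, 6), 2)), Rational(1, 2)) = Pow(Add(-8, Pow(3, 2)), Rational(1, 2)) = Pow(Add(-8, 9), Rational(1, 2)) = Pow(1, Rational(1, 2)) = 1)
Mul(Add(2437, -4810), Add(Function('J')(8), d)) = Mul(Add(2437, -4810), Add(1, -3020)) = Mul(-2373, -3019) = 7164087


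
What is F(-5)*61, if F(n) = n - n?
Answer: 0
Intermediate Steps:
F(n) = 0
F(-5)*61 = 0*61 = 0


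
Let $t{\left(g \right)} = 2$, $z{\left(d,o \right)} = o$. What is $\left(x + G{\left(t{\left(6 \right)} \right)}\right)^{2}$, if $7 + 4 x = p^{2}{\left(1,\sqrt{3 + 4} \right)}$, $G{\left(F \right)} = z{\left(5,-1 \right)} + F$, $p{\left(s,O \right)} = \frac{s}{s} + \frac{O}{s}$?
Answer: $\frac{53}{16} + \frac{5 \sqrt{7}}{4} \approx 6.6197$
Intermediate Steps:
$p{\left(s,O \right)} = 1 + \frac{O}{s}$
$G{\left(F \right)} = -1 + F$
$x = - \frac{7}{4} + \frac{\left(1 + \sqrt{7}\right)^{2}}{4}$ ($x = - \frac{7}{4} + \frac{\left(\frac{\sqrt{3 + 4} + 1}{1}\right)^{2}}{4} = - \frac{7}{4} + \frac{\left(1 \left(\sqrt{7} + 1\right)\right)^{2}}{4} = - \frac{7}{4} + \frac{\left(1 \left(1 + \sqrt{7}\right)\right)^{2}}{4} = - \frac{7}{4} + \frac{\left(1 + \sqrt{7}\right)^{2}}{4} \approx 1.5729$)
$\left(x + G{\left(t{\left(6 \right)} \right)}\right)^{2} = \left(\left(\frac{1}{4} + \frac{\sqrt{7}}{2}\right) + \left(-1 + 2\right)\right)^{2} = \left(\left(\frac{1}{4} + \frac{\sqrt{7}}{2}\right) + 1\right)^{2} = \left(\frac{5}{4} + \frac{\sqrt{7}}{2}\right)^{2}$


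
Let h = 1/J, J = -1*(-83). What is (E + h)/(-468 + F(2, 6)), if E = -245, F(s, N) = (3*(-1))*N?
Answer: 3389/6723 ≈ 0.50409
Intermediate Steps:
J = 83
F(s, N) = -3*N
h = 1/83 ≈ 0.012048
(E + h)/(-468 + F(2, 6)) = (-245 + 1/83)/(-468 - 3*6) = -20334/(83*(-468 - 18)) = -20334/83/(-486) = -20334/83*(-1/486) = 3389/6723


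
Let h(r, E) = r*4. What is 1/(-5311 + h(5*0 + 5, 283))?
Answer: -1/5291 ≈ -0.00018900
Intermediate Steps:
h(r, E) = 4*r
1/(-5311 + h(5*0 + 5, 283)) = 1/(-5311 + 4*(5*0 + 5)) = 1/(-5311 + 4*(0 + 5)) = 1/(-5311 + 4*5) = 1/(-5311 + 20) = 1/(-5291) = -1/5291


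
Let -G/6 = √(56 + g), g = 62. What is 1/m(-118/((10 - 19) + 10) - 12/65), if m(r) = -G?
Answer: √118/708 ≈ 0.015343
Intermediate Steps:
G = -6*√118 (G = -6*√(56 + 62) = -6*√118 ≈ -65.177)
m(r) = 6*√118 (m(r) = -(-6)*√118 = 6*√118)
1/m(-118/((10 - 19) + 10) - 12/65) = 1/(6*√118) = √118/708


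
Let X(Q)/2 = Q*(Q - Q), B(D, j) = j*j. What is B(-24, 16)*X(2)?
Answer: 0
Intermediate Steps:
B(D, j) = j**2
X(Q) = 0 (X(Q) = 2*(Q*(Q - Q)) = 2*(Q*0) = 2*0 = 0)
B(-24, 16)*X(2) = 16**2*0 = 256*0 = 0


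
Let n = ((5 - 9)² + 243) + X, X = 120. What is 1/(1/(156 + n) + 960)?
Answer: 535/513601 ≈ 0.0010417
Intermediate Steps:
n = 379 (n = ((5 - 9)² + 243) + 120 = ((-4)² + 243) + 120 = (16 + 243) + 120 = 259 + 120 = 379)
1/(1/(156 + n) + 960) = 1/(1/(156 + 379) + 960) = 1/(1/535 + 960) = 1/(513601/535) = 535/513601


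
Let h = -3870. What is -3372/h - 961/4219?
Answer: 1751233/2721255 ≈ 0.64354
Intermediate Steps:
-3372/h - 961/4219 = -3372/(-3870) - 961/4219 = -3372*(-1/3870) - 961*1/4219 = 562/645 - 961/4219 = 1751233/2721255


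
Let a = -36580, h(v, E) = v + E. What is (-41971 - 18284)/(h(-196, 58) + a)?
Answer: 60255/36718 ≈ 1.6410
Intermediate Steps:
h(v, E) = E + v
(-41971 - 18284)/(h(-196, 58) + a) = (-41971 - 18284)/((58 - 196) - 36580) = -60255/(-138 - 36580) = -60255/(-36718) = -60255*(-1/36718) = 60255/36718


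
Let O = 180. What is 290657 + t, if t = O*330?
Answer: 350057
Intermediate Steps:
t = 59400 (t = 180*330 = 59400)
290657 + t = 290657 + 59400 = 350057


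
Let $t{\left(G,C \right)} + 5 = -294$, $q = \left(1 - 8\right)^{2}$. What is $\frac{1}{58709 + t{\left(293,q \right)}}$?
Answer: $\frac{1}{58410} \approx 1.712 \cdot 10^{-5}$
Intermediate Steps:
$q = 49$ ($q = \left(-7\right)^{2} = 49$)
$t{\left(G,C \right)} = -299$ ($t{\left(G,C \right)} = -5 - 294 = -299$)
$\frac{1}{58709 + t{\left(293,q \right)}} = \frac{1}{58709 - 299} = \frac{1}{58410}$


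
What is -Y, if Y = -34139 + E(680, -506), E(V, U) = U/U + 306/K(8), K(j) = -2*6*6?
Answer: 136569/4 ≈ 34142.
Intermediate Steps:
K(j) = -72 (K(j) = -12*6 = -72)
E(V, U) = -13/4 (E(V, U) = U/U + 306/(-72) = 1 + 306*(-1/72) = 1 - 17/4 = -13/4)
Y = -136569/4 (Y = -34139 - 13/4 = -136569/4 ≈ -34142.)
-Y = -1*(-136569/4) = 136569/4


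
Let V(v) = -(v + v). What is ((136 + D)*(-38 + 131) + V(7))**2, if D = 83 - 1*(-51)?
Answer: 629809216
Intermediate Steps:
V(v) = -2*v
D = 134 (D = 83 + 51 = 134)
((136 + D)*(-38 + 131) + V(7))**2 = ((136 + 134)*(-38 + 131) - 2*7)**2 = (270*93 - 14)**2 = (25110 - 14)**2 = 25096**2 = 629809216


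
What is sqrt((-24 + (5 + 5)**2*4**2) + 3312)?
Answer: 2*sqrt(1222) ≈ 69.914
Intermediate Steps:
sqrt((-24 + (5 + 5)**2*4**2) + 3312) = sqrt((-24 + 10**2*16) + 3312) = sqrt((-24 + 100*16) + 3312) = sqrt((-24 + 1600) + 3312) = sqrt(1576 + 3312) = sqrt(4888) = 2*sqrt(1222)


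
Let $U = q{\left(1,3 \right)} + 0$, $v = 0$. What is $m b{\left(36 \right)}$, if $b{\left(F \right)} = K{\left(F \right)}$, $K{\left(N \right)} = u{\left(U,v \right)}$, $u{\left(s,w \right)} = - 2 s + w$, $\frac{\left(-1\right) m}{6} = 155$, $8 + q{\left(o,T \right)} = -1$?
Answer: $-16740$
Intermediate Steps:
$q{\left(o,T \right)} = -9$ ($q{\left(o,T \right)} = -8 - 1 = -9$)
$U = -9$ ($U = -9 + 0 = -9$)
$m = -930$ ($m = \left(-6\right) 155 = -930$)
$u{\left(s,w \right)} = w - 2 s$
$K{\left(N \right)} = 18$ ($K{\left(N \right)} = 0 - -18 = 0 + 18 = 18$)
$b{\left(F \right)} = 18$
$m b{\left(36 \right)} = \left(-930\right) 18 = -16740$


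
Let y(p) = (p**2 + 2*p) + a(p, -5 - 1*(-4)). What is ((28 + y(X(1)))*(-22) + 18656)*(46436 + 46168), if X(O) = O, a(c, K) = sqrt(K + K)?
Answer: 1664464296 - 2037288*I*sqrt(2) ≈ 1.6645e+9 - 2.8812e+6*I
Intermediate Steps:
a(c, K) = sqrt(2)*sqrt(K) (a(c, K) = sqrt(2*K) = sqrt(2)*sqrt(K))
y(p) = p**2 + 2*p + I*sqrt(2) (y(p) = (p**2 + 2*p) + sqrt(2)*sqrt(-5 - 1*(-4)) = (p**2 + 2*p) + sqrt(2)*sqrt(-5 + 4) = (p**2 + 2*p) + sqrt(2)*sqrt(-1) = (p**2 + 2*p) + sqrt(2)*I = (p**2 + 2*p) + I*sqrt(2) = p**2 + 2*p + I*sqrt(2))
((28 + y(X(1)))*(-22) + 18656)*(46436 + 46168) = ((28 + (1**2 + 2*1 + I*sqrt(2)))*(-22) + 18656)*(46436 + 46168) = ((28 + (1 + 2 + I*sqrt(2)))*(-22) + 18656)*92604 = ((28 + (3 + I*sqrt(2)))*(-22) + 18656)*92604 = ((31 + I*sqrt(2))*(-22) + 18656)*92604 = ((-682 - 22*I*sqrt(2)) + 18656)*92604 = (17974 - 22*I*sqrt(2))*92604 = 1664464296 - 2037288*I*sqrt(2)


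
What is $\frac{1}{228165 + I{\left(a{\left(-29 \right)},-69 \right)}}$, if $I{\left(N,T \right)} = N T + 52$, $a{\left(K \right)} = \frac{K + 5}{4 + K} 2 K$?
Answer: $\frac{25}{5801473} \approx 4.3093 \cdot 10^{-6}$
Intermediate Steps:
$a{\left(K \right)} = \frac{2 K \left(5 + K\right)}{4 + K}$ ($a{\left(K \right)} = \frac{5 + K}{4 + K} 2 K = \frac{2 K \left(5 + K\right)}{4 + K}$)
$I{\left(N,T \right)} = 52 + N T$
$\frac{1}{228165 + I{\left(a{\left(-29 \right)},-69 \right)}} = \frac{1}{228165 + \left(52 + 2 \left(-29\right) \frac{1}{4 - 29} \left(5 - 29\right) \left(-69\right)\right)} = \frac{1}{228165 + \left(52 + 2 \left(-29\right) \frac{1}{-25} \left(-24\right) \left(-69\right)\right)} = \frac{1}{228165 + \left(52 + 2 \left(-29\right) \left(- \frac{1}{25}\right) \left(-24\right) \left(-69\right)\right)} = \frac{1}{228165 + \left(52 - - \frac{96048}{25}\right)} = \frac{1}{228165 + \left(52 + \frac{96048}{25}\right)} = \frac{1}{228165 + \frac{97348}{25}} = \frac{1}{\frac{5801473}{25}} = \frac{25}{5801473}$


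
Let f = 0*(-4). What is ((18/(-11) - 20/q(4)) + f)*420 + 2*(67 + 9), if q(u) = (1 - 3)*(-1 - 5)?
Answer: -13588/11 ≈ -1235.3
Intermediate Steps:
q(u) = 12 (q(u) = -2*(-6) = 12)
f = 0
((18/(-11) - 20/q(4)) + f)*420 + 2*(67 + 9) = ((18/(-11) - 20/12) + 0)*420 + 2*(67 + 9) = ((18*(-1/11) - 20*1/12) + 0)*420 + 2*76 = ((-18/11 - 5/3) + 0)*420 + 152 = (-109/33 + 0)*420 + 152 = -109/33*420 + 152 = -15260/11 + 152 = -13588/11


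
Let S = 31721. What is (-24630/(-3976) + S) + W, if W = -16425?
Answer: 30420763/1988 ≈ 15302.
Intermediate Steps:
(-24630/(-3976) + S) + W = (-24630/(-3976) + 31721) - 16425 = (-24630*(-1/3976) + 31721) - 16425 = (12315/1988 + 31721) - 16425 = 63073663/1988 - 16425 = 30420763/1988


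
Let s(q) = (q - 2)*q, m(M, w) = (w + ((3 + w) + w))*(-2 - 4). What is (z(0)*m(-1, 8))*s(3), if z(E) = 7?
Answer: -3402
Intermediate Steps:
m(M, w) = -18 - 18*w (m(M, w) = (w + (3 + 2*w))*(-6) = (3 + 3*w)*(-6) = -18 - 18*w)
s(q) = q*(-2 + q) (s(q) = (-2 + q)*q = q*(-2 + q))
(z(0)*m(-1, 8))*s(3) = (7*(-18 - 18*8))*(3*(-2 + 3)) = (7*(-18 - 144))*(3*1) = (7*(-162))*3 = -1134*3 = -3402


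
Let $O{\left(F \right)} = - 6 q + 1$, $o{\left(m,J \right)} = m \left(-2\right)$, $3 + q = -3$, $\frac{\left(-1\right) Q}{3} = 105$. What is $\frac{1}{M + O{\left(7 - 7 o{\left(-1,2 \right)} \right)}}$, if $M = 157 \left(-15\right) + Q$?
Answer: $- \frac{1}{2633} \approx -0.00037979$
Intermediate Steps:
$Q = -315$ ($Q = \left(-3\right) 105 = -315$)
$M = -2670$ ($M = 157 \left(-15\right) - 315 = -2355 - 315 = -2670$)
$q = -6$ ($q = -3 - 3 = -6$)
$o{\left(m,J \right)} = - 2 m$
$O{\left(F \right)} = 37$ ($O{\left(F \right)} = \left(-6\right) \left(-6\right) + 1 = 36 + 1 = 37$)
$\frac{1}{M + O{\left(7 - 7 o{\left(-1,2 \right)} \right)}} = \frac{1}{-2670 + 37} = \frac{1}{-2633} = - \frac{1}{2633}$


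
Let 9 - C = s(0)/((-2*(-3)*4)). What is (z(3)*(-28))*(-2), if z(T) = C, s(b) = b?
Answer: 504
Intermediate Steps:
C = 9 (C = 9 - 0/(-2*(-3)*4) = 9 - 0/(6*4) = 9 - 0/24 = 9 - 1*0 = 9 + 0 = 9)
z(T) = 9
(z(3)*(-28))*(-2) = (9*(-28))*(-2) = -252*(-2) = 504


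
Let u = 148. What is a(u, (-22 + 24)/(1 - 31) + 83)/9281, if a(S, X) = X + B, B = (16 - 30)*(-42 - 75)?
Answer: 25814/139215 ≈ 0.18543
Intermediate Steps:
B = 1638 (B = -14*(-117) = 1638)
a(S, X) = 1638 + X (a(S, X) = X + 1638 = 1638 + X)
a(u, (-22 + 24)/(1 - 31) + 83)/9281 = (1638 + ((-22 + 24)/(1 - 31) + 83))/9281 = (1638 + (2/(-30) + 83))*(1/9281) = (1638 + (2*(-1/30) + 83))*(1/9281) = (1638 + (-1/15 + 83))*(1/9281) = (1638 + 1244/15)*(1/9281) = (25814/15)*(1/9281) = 25814/139215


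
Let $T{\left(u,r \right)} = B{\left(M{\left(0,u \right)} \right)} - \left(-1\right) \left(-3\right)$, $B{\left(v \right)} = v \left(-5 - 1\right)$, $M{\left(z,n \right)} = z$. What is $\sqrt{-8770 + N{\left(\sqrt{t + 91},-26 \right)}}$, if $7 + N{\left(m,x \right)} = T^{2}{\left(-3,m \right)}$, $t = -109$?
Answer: $8 i \sqrt{137} \approx 93.638 i$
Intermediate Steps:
$B{\left(v \right)} = - 6 v$ ($B{\left(v \right)} = v \left(-6\right) = - 6 v$)
$T{\left(u,r \right)} = -3$ ($T{\left(u,r \right)} = \left(-6\right) 0 - \left(-1\right) \left(-3\right) = 0 - 3 = -3$)
$N{\left(m,x \right)} = 2$ ($N{\left(m,x \right)} = -7 + \left(-3\right)^{2} = -7 + 9 = 2$)
$\sqrt{-8770 + N{\left(\sqrt{t + 91},-26 \right)}} = \sqrt{-8770 + 2} = \sqrt{-8768} = 8 i \sqrt{137}$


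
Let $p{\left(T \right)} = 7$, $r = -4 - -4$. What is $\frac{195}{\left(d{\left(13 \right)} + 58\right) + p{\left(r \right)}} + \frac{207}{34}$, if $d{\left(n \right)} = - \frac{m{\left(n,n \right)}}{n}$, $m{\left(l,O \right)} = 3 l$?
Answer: $\frac{4866}{527} \approx 9.2334$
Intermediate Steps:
$r = 0$ ($r = -4 + 4 = 0$)
$d{\left(n \right)} = -3$ ($d{\left(n \right)} = - \frac{3 n}{n} = \left(-1\right) 3 = -3$)
$\frac{195}{\left(d{\left(13 \right)} + 58\right) + p{\left(r \right)}} + \frac{207}{34} = \frac{195}{\left(-3 + 58\right) + 7} + \frac{207}{34} = \frac{195}{55 + 7} + 207 \cdot \frac{1}{34} = \frac{195}{62} + \frac{207}{34} = \frac{4866}{527}$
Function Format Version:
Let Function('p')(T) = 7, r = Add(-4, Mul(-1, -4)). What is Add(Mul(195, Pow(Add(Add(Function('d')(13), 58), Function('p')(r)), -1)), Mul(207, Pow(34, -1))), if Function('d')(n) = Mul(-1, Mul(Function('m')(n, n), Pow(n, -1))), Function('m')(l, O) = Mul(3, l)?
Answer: Rational(4866, 527) ≈ 9.2334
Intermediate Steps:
r = 0 (r = Add(-4, 4) = 0)
Function('d')(n) = -3 (Function('d')(n) = Mul(-1, Mul(Mul(3, n), Pow(n, -1))) = Mul(-1, 3) = -3)
Add(Mul(195, Pow(Add(Add(Function('d')(13), 58), Function('p')(r)), -1)), Mul(207, Pow(34, -1))) = Add(Mul(195, Pow(Add(Add(-3, 58), 7), -1)), Mul(207, Pow(34, -1))) = Add(Mul(195, Pow(Add(55, 7), -1)), Mul(207, Rational(1, 34))) = Add(Mul(195, Pow(62, -1)), Rational(207, 34)) = Add(Mul(195, Rational(1, 62)), Rational(207, 34)) = Add(Rational(195, 62), Rational(207, 34)) = Rational(4866, 527)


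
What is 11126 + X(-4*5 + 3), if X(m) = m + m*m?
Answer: 11398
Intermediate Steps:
X(m) = m + m²
11126 + X(-4*5 + 3) = 11126 + (-4*5 + 3)*(1 + (-4*5 + 3)) = 11126 + (-20 + 3)*(1 + (-20 + 3)) = 11126 - 17*(1 - 17) = 11126 - 17*(-16) = 11126 + 272 = 11398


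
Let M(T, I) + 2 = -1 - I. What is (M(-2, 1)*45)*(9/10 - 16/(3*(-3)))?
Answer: -482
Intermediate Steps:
M(T, I) = -3 - I (M(T, I) = -2 + (-1 - I) = -3 - I)
(M(-2, 1)*45)*(9/10 - 16/(3*(-3))) = ((-3 - 1*1)*45)*(9/10 - 16/(3*(-3))) = ((-3 - 1)*45)*(9*(1/10) - 16/(-9)) = (-4*45)*(9/10 - 16*(-1/9)) = -180*(9/10 + 16/9) = -180*241/90 = -482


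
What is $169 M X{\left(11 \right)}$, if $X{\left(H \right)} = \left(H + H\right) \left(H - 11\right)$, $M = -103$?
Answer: $0$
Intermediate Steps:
$X{\left(H \right)} = 2 H \left(-11 + H\right)$
$169 M X{\left(11 \right)} = 169 \left(-103\right) 2 \cdot 11 \left(-11 + 11\right) = - 17407 \cdot 2 \cdot 11 \cdot 0 = \left(-17407\right) 0 = 0$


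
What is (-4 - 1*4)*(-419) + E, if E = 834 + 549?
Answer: 4735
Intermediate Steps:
E = 1383
(-4 - 1*4)*(-419) + E = (-4 - 1*4)*(-419) + 1383 = (-4 - 4)*(-419) + 1383 = -8*(-419) + 1383 = 3352 + 1383 = 4735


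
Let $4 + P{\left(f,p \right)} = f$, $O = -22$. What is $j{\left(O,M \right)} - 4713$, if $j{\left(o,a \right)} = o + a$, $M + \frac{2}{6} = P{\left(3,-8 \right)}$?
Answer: $- \frac{14209}{3} \approx -4736.3$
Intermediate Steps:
$P{\left(f,p \right)} = -4 + f$
$M = - \frac{4}{3}$ ($M = - \frac{1}{3} + \left(-4 + 3\right) = - \frac{1}{3} - 1 = - \frac{4}{3} \approx -1.3333$)
$j{\left(o,a \right)} = a + o$
$j{\left(O,M \right)} - 4713 = \left(- \frac{4}{3} - 22\right) - 4713 = - \frac{70}{3} - 4713 = - \frac{14209}{3}$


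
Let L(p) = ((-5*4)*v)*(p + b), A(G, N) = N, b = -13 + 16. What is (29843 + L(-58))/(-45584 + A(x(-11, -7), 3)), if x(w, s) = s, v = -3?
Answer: -1397/2399 ≈ -0.58233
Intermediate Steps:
b = 3
L(p) = 180 + 60*p (L(p) = (-5*4*(-3))*(p + 3) = (-20*(-3))*(3 + p) = 60*(3 + p) = 180 + 60*p)
(29843 + L(-58))/(-45584 + A(x(-11, -7), 3)) = (29843 + (180 + 60*(-58)))/(-45584 + 3) = (29843 + (180 - 3480))/(-45581) = (29843 - 3300)*(-1/45581) = 26543*(-1/45581) = -1397/2399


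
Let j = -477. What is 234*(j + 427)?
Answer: -11700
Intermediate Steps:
234*(j + 427) = 234*(-477 + 427) = 234*(-50) = -11700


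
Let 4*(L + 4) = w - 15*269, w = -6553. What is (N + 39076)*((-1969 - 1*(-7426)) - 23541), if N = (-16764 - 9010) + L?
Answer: -192612684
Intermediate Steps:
L = -2651 (L = -4 + (-6553 - 15*269)/4 = -4 + (-6553 - 4035)/4 = -4 + (¼)*(-10588) = -4 - 2647 = -2651)
N = -28425 (N = (-16764 - 9010) - 2651 = -25774 - 2651 = -28425)
(N + 39076)*((-1969 - 1*(-7426)) - 23541) = (-28425 + 39076)*((-1969 - 1*(-7426)) - 23541) = 10651*((-1969 + 7426) - 23541) = 10651*(5457 - 23541) = 10651*(-18084) = -192612684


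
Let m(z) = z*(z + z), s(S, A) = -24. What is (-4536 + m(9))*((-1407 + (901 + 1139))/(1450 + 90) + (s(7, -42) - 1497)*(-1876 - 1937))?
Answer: -19532847256911/770 ≈ -2.5367e+10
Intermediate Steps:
m(z) = 2*z² (m(z) = z*(2*z) = 2*z²)
(-4536 + m(9))*((-1407 + (901 + 1139))/(1450 + 90) + (s(7, -42) - 1497)*(-1876 - 1937)) = (-4536 + 2*9²)*((-1407 + (901 + 1139))/(1450 + 90) + (-24 - 1497)*(-1876 - 1937)) = (-4536 + 2*81)*((-1407 + 2040)/1540 - 1521*(-3813)) = (-4536 + 162)*(633*(1/1540) + 5799573) = -4374*(633/1540 + 5799573) = -4374*8931343053/1540 = -19532847256911/770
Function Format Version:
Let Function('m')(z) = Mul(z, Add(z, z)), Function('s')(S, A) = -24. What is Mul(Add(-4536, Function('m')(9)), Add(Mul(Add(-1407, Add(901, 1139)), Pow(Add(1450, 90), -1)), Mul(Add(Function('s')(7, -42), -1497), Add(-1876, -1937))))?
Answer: Rational(-19532847256911, 770) ≈ -2.5367e+10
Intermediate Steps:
Function('m')(z) = Mul(2, Pow(z, 2)) (Function('m')(z) = Mul(z, Mul(2, z)) = Mul(2, Pow(z, 2)))
Mul(Add(-4536, Function('m')(9)), Add(Mul(Add(-1407, Add(901, 1139)), Pow(Add(1450, 90), -1)), Mul(Add(Function('s')(7, -42), -1497), Add(-1876, -1937)))) = Mul(Add(-4536, Mul(2, Pow(9, 2))), Add(Mul(Add(-1407, Add(901, 1139)), Pow(Add(1450, 90), -1)), Mul(Add(-24, -1497), Add(-1876, -1937)))) = Mul(Add(-4536, Mul(2, 81)), Add(Mul(Add(-1407, 2040), Pow(1540, -1)), Mul(-1521, -3813))) = Mul(Add(-4536, 162), Add(Mul(633, Rational(1, 1540)), 5799573)) = Mul(-4374, Add(Rational(633, 1540), 5799573)) = Mul(-4374, Rational(8931343053, 1540)) = Rational(-19532847256911, 770)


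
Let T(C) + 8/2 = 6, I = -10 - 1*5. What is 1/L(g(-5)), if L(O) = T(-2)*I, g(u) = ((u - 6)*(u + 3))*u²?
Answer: -1/30 ≈ -0.033333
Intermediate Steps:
I = -15 (I = -10 - 5 = -15)
T(C) = 2 (T(C) = -4 + 6 = 2)
g(u) = u²*(-6 + u)*(3 + u) (g(u) = ((-6 + u)*(3 + u))*u² = u²*(-6 + u)*(3 + u))
L(O) = -30 (L(O) = 2*(-15) = -30)
1/L(g(-5)) = 1/(-30) = -1/30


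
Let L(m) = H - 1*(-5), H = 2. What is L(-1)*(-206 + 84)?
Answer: -854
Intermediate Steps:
L(m) = 7 (L(m) = 2 - 1*(-5) = 2 + 5 = 7)
L(-1)*(-206 + 84) = 7*(-206 + 84) = 7*(-122) = -854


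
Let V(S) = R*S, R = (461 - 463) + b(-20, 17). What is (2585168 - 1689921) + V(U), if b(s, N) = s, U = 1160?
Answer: 869727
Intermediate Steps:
R = -22 (R = (461 - 463) - 20 = -2 - 20 = -22)
V(S) = -22*S
(2585168 - 1689921) + V(U) = (2585168 - 1689921) - 22*1160 = 895247 - 25520 = 869727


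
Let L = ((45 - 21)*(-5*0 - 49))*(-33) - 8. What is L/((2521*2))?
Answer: 19400/2521 ≈ 7.6954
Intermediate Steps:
L = 38800 (L = (24*(0 - 49))*(-33) - 8 = (24*(-49))*(-33) - 8 = -1176*(-33) - 8 = 38808 - 8 = 38800)
L/((2521*2)) = 38800/((2521*2)) = 38800/5042 = 38800*(1/5042) = 19400/2521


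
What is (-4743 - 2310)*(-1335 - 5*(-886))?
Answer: -21829035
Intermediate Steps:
(-4743 - 2310)*(-1335 - 5*(-886)) = -7053*(-1335 + 4430) = -7053*3095 = -21829035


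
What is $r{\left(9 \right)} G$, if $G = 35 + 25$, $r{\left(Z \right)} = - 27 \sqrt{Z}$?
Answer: $-4860$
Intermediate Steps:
$G = 60$
$r{\left(9 \right)} G = - 27 \sqrt{9} \cdot 60 = \left(-27\right) 3 \cdot 60 = \left(-81\right) 60 = -4860$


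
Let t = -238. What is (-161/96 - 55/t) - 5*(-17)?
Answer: 954521/11424 ≈ 83.554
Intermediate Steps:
(-161/96 - 55/t) - 5*(-17) = (-161/96 - 55/(-238)) - 5*(-17) = (-161*1/96 - 55*(-1/238)) + 85 = (-161/96 + 55/238) + 85 = -16519/11424 + 85 = 954521/11424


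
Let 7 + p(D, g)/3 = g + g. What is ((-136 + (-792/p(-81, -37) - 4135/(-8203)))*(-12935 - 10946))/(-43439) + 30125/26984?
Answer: -11814012008761/165041780472 ≈ -71.582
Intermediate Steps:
p(D, g) = -21 + 6*g (p(D, g) = -21 + 3*(g + g) = -21 + 3*(2*g) = -21 + 6*g)
((-136 + (-792/p(-81, -37) - 4135/(-8203)))*(-12935 - 10946))/(-43439) + 30125/26984 = ((-136 + (-792/(-21 + 6*(-37)) - 4135/(-8203)))*(-12935 - 10946))/(-43439) + 30125/26984 = ((-136 + (-792/(-21 - 222) - 4135*(-1/8203)))*(-23881))*(-1/43439) + 30125*(1/26984) = ((-136 + (-792/(-243) + 4135/8203))*(-23881))*(-1/43439) + 30125/26984 = ((-136 + (-792*(-1/243) + 4135/8203))*(-23881))*(-1/43439) + 30125/26984 = ((-136 + (88/27 + 4135/8203))*(-23881))*(-1/43439) + 30125/26984 = ((-136 + 833509/221481)*(-23881))*(-1/43439) + 30125/26984 = -29287907/221481*(-23881)*(-1/43439) + 30125/26984 = (53801885159/17037)*(-1/43439) + 30125/26984 = -444643679/6116283 + 30125/26984 = -11814012008761/165041780472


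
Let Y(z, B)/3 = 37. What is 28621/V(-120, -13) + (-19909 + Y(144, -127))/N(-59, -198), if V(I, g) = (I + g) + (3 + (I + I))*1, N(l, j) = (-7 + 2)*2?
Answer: 140781/74 ≈ 1902.4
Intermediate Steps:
Y(z, B) = 111 (Y(z, B) = 3*37 = 111)
N(l, j) = -10 (N(l, j) = -5*2 = -10)
V(I, g) = 3 + g + 3*I (V(I, g) = (I + g) + (3 + 2*I)*1 = (I + g) + (3 + 2*I) = 3 + g + 3*I)
28621/V(-120, -13) + (-19909 + Y(144, -127))/N(-59, -198) = 28621/(3 - 13 + 3*(-120)) + (-19909 + 111)/(-10) = 28621/(3 - 13 - 360) - 19798*(-⅒) = 28621/(-370) + 9899/5 = 28621*(-1/370) + 9899/5 = -28621/370 + 9899/5 = 140781/74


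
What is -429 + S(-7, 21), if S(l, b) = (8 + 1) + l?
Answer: -427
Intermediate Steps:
S(l, b) = 9 + l
-429 + S(-7, 21) = -429 + (9 - 7) = -429 + 2 = -427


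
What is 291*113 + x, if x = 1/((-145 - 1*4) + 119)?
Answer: 986489/30 ≈ 32883.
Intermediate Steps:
x = -1/30 (x = 1/((-145 - 4) + 119) = 1/(-149 + 119) = 1/(-30) = -1/30 ≈ -0.033333)
291*113 + x = 291*113 - 1/30 = 32883 - 1/30 = 986489/30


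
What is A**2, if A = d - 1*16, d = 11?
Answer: 25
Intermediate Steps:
A = -5 (A = 11 - 1*16 = 11 - 16 = -5)
A**2 = (-5)**2 = 25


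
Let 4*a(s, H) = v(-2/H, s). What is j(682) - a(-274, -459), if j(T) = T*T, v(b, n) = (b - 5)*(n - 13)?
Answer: 853309573/1836 ≈ 4.6477e+5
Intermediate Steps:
v(b, n) = (-13 + n)*(-5 + b) (v(b, n) = (-5 + b)*(-13 + n) = (-13 + n)*(-5 + b))
a(s, H) = 65/4 - 5*s/4 + 13/(2*H) - s/(2*H) (a(s, H) = (65 - (-26)/H - 5*s + (-2/H)*s)/4 = (65 + 26/H - 5*s - 2*s/H)/4 = (65 - 5*s + 26/H - 2*s/H)/4 = 65/4 - 5*s/4 + 13/(2*H) - s/(2*H))
j(T) = T**2
j(682) - a(-274, -459) = 682**2 - (26 - 2*(-274) + 5*(-459)*(13 - 1*(-274)))/(4*(-459)) = 465124 - (-1)*(26 + 548 + 5*(-459)*(13 + 274))/(4*459) = 465124 - (-1)*(26 + 548 + 5*(-459)*287)/(4*459) = 465124 - (-1)*(26 + 548 - 658665)/(4*459) = 465124 - (-1)*(-658091)/(4*459) = 465124 - 1*658091/1836 = 465124 - 658091/1836 = 853309573/1836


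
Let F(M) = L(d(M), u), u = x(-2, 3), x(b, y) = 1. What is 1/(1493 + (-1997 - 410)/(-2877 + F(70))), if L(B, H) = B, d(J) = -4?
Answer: 2881/4303740 ≈ 0.00066942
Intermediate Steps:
u = 1
F(M) = -4
1/(1493 + (-1997 - 410)/(-2877 + F(70))) = 1/(1493 + (-1997 - 410)/(-2877 - 4)) = 1/(1493 - 2407/(-2881)) = 1/(1493 - 2407*(-1/2881)) = 1/(1493 + 2407/2881) = 1/(4303740/2881) = 2881/4303740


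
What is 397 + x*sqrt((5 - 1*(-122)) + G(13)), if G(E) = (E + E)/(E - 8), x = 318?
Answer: 397 + 318*sqrt(3305)/5 ≈ 4053.3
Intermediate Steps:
G(E) = 2*E/(-8 + E) (G(E) = (2*E)/(-8 + E) = 2*E/(-8 + E))
397 + x*sqrt((5 - 1*(-122)) + G(13)) = 397 + 318*sqrt((5 - 1*(-122)) + 2*13/(-8 + 13)) = 397 + 318*sqrt((5 + 122) + 2*13/5) = 397 + 318*sqrt(127 + 2*13*(1/5)) = 397 + 318*sqrt(127 + 26/5) = 397 + 318*sqrt(661/5) = 397 + 318*(sqrt(3305)/5) = 397 + 318*sqrt(3305)/5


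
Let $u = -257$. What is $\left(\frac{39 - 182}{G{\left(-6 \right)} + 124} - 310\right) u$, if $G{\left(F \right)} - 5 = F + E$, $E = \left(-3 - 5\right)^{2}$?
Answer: $\frac{1357731}{17} \approx 79867.0$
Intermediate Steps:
$E = 64$ ($E = \left(-8\right)^{2} = 64$)
$G{\left(F \right)} = 69 + F$ ($G{\left(F \right)} = 5 + \left(F + 64\right) = 5 + \left(64 + F\right) = 69 + F$)
$\left(\frac{39 - 182}{G{\left(-6 \right)} + 124} - 310\right) u = \left(\frac{39 - 182}{\left(69 - 6\right) + 124} - 310\right) \left(-257\right) = \left(- \frac{143}{63 + 124} - 310\right) \left(-257\right) = \left(- \frac{143}{187} - 310\right) \left(-257\right) = \left(\left(-143\right) \frac{1}{187} - 310\right) \left(-257\right) = \left(- \frac{13}{17} - 310\right) \left(-257\right) = \left(- \frac{5283}{17}\right) \left(-257\right) = \frac{1357731}{17}$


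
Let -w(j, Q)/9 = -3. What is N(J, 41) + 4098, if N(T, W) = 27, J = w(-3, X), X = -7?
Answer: 4125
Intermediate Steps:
w(j, Q) = 27 (w(j, Q) = -9*(-3) = 27)
J = 27
N(J, 41) + 4098 = 27 + 4098 = 4125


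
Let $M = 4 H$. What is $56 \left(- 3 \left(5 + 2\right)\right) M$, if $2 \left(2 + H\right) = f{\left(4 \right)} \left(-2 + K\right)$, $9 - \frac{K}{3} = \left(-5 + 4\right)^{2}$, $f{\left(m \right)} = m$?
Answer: $-197568$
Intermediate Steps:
$K = 24$ ($K = 27 - 3 \left(-5 + 4\right)^{2} = 27 - 3 \left(-1\right)^{2} = 27 - 3 = 24$)
$H = 42$ ($H = -2 + \frac{4 \left(-2 + 24\right)}{2} = -2 + \frac{4 \cdot 22}{2} = -2 + \frac{1}{2} \cdot 88 = -2 + 44 = 42$)
$M = 168$ ($M = 4 \cdot 42 = 168$)
$56 \left(- 3 \left(5 + 2\right)\right) M = 56 \left(- 3 \left(5 + 2\right)\right) 168 = 56 \left(\left(-3\right) 7\right) 168 = 56 \left(-21\right) 168 = \left(-1176\right) 168 = -197568$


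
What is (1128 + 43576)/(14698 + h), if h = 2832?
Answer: 22352/8765 ≈ 2.5501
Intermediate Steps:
(1128 + 43576)/(14698 + h) = (1128 + 43576)/(14698 + 2832) = 44704/17530 = 44704*(1/17530) = 22352/8765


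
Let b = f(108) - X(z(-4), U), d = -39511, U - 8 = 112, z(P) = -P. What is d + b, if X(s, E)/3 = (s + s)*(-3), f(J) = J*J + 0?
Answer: -27775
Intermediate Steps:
U = 120 (U = 8 + 112 = 120)
f(J) = J² (f(J) = J² + 0 = J²)
X(s, E) = -18*s (X(s, E) = 3*((s + s)*(-3)) = 3*((2*s)*(-3)) = 3*(-6*s) = -18*s)
b = 11736 (b = 108² - (-18)*(-1*(-4)) = 11664 - (-18)*4 = 11664 - 1*(-72) = 11664 + 72 = 11736)
d + b = -39511 + 11736 = -27775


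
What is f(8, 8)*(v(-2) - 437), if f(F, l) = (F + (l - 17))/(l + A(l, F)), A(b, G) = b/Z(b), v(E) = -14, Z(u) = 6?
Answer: 1353/28 ≈ 48.321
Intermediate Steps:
A(b, G) = b/6
f(F, l) = 6*(-17 + F + l)/(7*l) (f(F, l) = (F + (l - 17))/(l + l/6) = (F + (-17 + l))/((7*l/6)) = (-17 + F + l)*(6/(7*l)) = 6*(-17 + F + l)/(7*l))
f(8, 8)*(v(-2) - 437) = ((6/7)*(-17 + 8 + 8)/8)*(-14 - 437) = ((6/7)*(⅛)*(-1))*(-451) = -3/28*(-451) = 1353/28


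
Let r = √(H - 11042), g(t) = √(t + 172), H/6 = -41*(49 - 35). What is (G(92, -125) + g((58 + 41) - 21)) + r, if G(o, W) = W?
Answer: -125 + 5*√10 + I*√14486 ≈ -109.19 + 120.36*I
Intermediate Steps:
H = -3444 (H = 6*(-41*(49 - 35)) = 6*(-41*14) = 6*(-574) = -3444)
g(t) = √(172 + t)
r = I*√14486 (r = √(-3444 - 11042) = √(-14486) = I*√14486 ≈ 120.36*I)
(G(92, -125) + g((58 + 41) - 21)) + r = (-125 + √(172 + ((58 + 41) - 21))) + I*√14486 = (-125 + √(172 + (99 - 21))) + I*√14486 = (-125 + √(172 + 78)) + I*√14486 = (-125 + √250) + I*√14486 = (-125 + 5*√10) + I*√14486 = -125 + 5*√10 + I*√14486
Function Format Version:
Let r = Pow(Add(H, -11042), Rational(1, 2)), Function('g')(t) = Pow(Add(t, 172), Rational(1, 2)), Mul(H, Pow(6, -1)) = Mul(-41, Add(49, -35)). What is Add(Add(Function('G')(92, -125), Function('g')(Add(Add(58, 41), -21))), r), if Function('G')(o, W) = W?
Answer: Add(-125, Mul(5, Pow(10, Rational(1, 2))), Mul(I, Pow(14486, Rational(1, 2)))) ≈ Add(-109.19, Mul(120.36, I))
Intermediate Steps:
H = -3444 (H = Mul(6, Mul(-41, Add(49, -35))) = Mul(6, Mul(-41, 14)) = Mul(6, -574) = -3444)
Function('g')(t) = Pow(Add(172, t), Rational(1, 2))
r = Mul(I, Pow(14486, Rational(1, 2))) (r = Pow(Add(-3444, -11042), Rational(1, 2)) = Pow(-14486, Rational(1, 2)) = Mul(I, Pow(14486, Rational(1, 2))) ≈ Mul(120.36, I))
Add(Add(Function('G')(92, -125), Function('g')(Add(Add(58, 41), -21))), r) = Add(Add(-125, Pow(Add(172, Add(Add(58, 41), -21)), Rational(1, 2))), Mul(I, Pow(14486, Rational(1, 2)))) = Add(Add(-125, Pow(Add(172, Add(99, -21)), Rational(1, 2))), Mul(I, Pow(14486, Rational(1, 2)))) = Add(Add(-125, Pow(Add(172, 78), Rational(1, 2))), Mul(I, Pow(14486, Rational(1, 2)))) = Add(Add(-125, Pow(250, Rational(1, 2))), Mul(I, Pow(14486, Rational(1, 2)))) = Add(Add(-125, Mul(5, Pow(10, Rational(1, 2)))), Mul(I, Pow(14486, Rational(1, 2)))) = Add(-125, Mul(5, Pow(10, Rational(1, 2))), Mul(I, Pow(14486, Rational(1, 2))))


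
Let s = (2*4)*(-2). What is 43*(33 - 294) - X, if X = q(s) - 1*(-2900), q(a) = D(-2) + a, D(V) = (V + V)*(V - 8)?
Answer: -14147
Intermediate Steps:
D(V) = 2*V*(-8 + V) (D(V) = (2*V)*(-8 + V) = 2*V*(-8 + V))
s = -16 (s = 8*(-2) = -16)
q(a) = 40 + a (q(a) = 2*(-2)*(-8 - 2) + a = 2*(-2)*(-10) + a = 40 + a)
X = 2924 (X = (40 - 16) - 1*(-2900) = 24 + 2900 = 2924)
43*(33 - 294) - X = 43*(33 - 294) - 1*2924 = 43*(-261) - 2924 = -11223 - 2924 = -14147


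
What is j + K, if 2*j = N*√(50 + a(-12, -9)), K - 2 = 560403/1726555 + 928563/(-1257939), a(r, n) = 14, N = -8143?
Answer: -23579903200974566/723966956715 ≈ -32570.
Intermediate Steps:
K = 1148513146414/723966956715 (K = 2 + (560403/1726555 + 928563/(-1257939)) = 2 + (560403*(1/1726555) + 928563*(-1/1257939)) = 2 + (560403/1726555 - 309521/419313) = 2 - 299420767016/723966956715 = 1148513146414/723966956715 ≈ 1.5864)
j = -32572 (j = (-8143*√(50 + 14))/2 = (-8143*√64)/2 = (-8143*8)/2 = (½)*(-65144) = -32572)
j + K = -32572 + 1148513146414/723966956715 = -23579903200974566/723966956715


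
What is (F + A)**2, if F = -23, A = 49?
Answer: 676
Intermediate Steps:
(F + A)**2 = (-23 + 49)**2 = 26**2 = 676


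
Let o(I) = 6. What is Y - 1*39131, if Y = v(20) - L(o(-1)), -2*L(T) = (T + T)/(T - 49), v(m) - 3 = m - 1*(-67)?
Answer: -1678769/43 ≈ -39041.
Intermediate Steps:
v(m) = 70 + m (v(m) = 3 + (m - 1*(-67)) = 3 + (m + 67) = 3 + (67 + m) = 70 + m)
L(T) = -T/(-49 + T) (L(T) = -(T + T)/(2*(T - 49)) = -2*T/(2*(-49 + T)) = -T/(-49 + T))
Y = 3864/43 (Y = (70 + 20) - (-1)*6/(-49 + 6) = 90 - (-1)*6/(-43) = 90 - (-1)*6*(-1)/43 = 90 - 1*6/43 = 90 - 6/43 = 3864/43 ≈ 89.860)
Y - 1*39131 = 3864/43 - 1*39131 = 3864/43 - 39131 = -1678769/43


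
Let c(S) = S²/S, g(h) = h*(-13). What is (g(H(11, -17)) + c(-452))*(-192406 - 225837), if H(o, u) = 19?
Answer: 292351857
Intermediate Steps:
g(h) = -13*h
c(S) = S
(g(H(11, -17)) + c(-452))*(-192406 - 225837) = (-13*19 - 452)*(-192406 - 225837) = (-247 - 452)*(-418243) = -699*(-418243) = 292351857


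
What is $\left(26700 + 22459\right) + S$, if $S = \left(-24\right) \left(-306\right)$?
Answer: $56503$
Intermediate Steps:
$S = 7344$
$\left(26700 + 22459\right) + S = \left(26700 + 22459\right) + 7344 = 49159 + 7344 = 56503$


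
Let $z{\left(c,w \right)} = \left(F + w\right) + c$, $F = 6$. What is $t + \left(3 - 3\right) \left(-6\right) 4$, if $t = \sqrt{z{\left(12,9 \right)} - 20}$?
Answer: $\sqrt{7} \approx 2.6458$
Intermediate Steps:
$z{\left(c,w \right)} = 6 + c + w$ ($z{\left(c,w \right)} = \left(6 + w\right) + c = 6 + c + w$)
$t = \sqrt{7}$ ($t = \sqrt{\left(6 + 12 + 9\right) - 20} = \sqrt{27 - 20} = \sqrt{7} \approx 2.6458$)
$t + \left(3 - 3\right) \left(-6\right) 4 = \sqrt{7} + \left(3 - 3\right) \left(-6\right) 4 = \sqrt{7} + 0 \left(-6\right) 4 = \sqrt{7} + 0 \cdot 4 = \sqrt{7} + 0 = \sqrt{7}$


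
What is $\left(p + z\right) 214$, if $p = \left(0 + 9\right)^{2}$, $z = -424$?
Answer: $-73402$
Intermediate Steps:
$p = 81$ ($p = 9^{2} = 81$)
$\left(p + z\right) 214 = \left(81 - 424\right) 214 = \left(-343\right) 214 = -73402$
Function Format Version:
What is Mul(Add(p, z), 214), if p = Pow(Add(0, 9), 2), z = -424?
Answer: -73402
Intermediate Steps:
p = 81 (p = Pow(9, 2) = 81)
Mul(Add(p, z), 214) = Mul(Add(81, -424), 214) = Mul(-343, 214) = -73402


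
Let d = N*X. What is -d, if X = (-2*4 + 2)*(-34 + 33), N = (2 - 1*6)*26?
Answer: 624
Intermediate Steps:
N = -104 (N = (2 - 6)*26 = -4*26 = -104)
X = 6 (X = (-8 + 2)*(-1) = -6*(-1) = 6)
d = -624 (d = -104*6 = -624)
-d = -1*(-624) = 624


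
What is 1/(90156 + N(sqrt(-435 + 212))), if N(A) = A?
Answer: 90156/8128104559 - I*sqrt(223)/8128104559 ≈ 1.1092e-5 - 1.8372e-9*I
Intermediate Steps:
1/(90156 + N(sqrt(-435 + 212))) = 1/(90156 + sqrt(-435 + 212)) = 1/(90156 + sqrt(-223)) = 1/(90156 + I*sqrt(223))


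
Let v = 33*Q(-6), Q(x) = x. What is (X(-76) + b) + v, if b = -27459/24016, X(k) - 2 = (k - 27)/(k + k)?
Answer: -4718321/24016 ≈ -196.47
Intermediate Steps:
X(k) = 2 + (-27 + k)/(2*k) (X(k) = 2 + (k - 27)/(k + k) = 2 + (-27 + k)/((2*k)) = 2 + (-27 + k)*(1/(2*k)) = 2 + (-27 + k)/(2*k))
b = -27459/24016 (b = -27459*1/24016 = -27459/24016 ≈ -1.1434)
v = -198 (v = 33*(-6) = -198)
(X(-76) + b) + v = ((½)*(-27 + 5*(-76))/(-76) - 27459/24016) - 198 = ((½)*(-1/76)*(-27 - 380) - 27459/24016) - 198 = ((½)*(-1/76)*(-407) - 27459/24016) - 198 = (407/152 - 27459/24016) - 198 = 36847/24016 - 198 = -4718321/24016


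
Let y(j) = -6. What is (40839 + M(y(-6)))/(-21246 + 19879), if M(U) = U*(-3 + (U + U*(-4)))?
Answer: -40749/1367 ≈ -29.809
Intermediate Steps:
M(U) = U*(-3 - 3*U) (M(U) = U*(-3 + (U - 4*U)) = U*(-3 - 3*U))
(40839 + M(y(-6)))/(-21246 + 19879) = (40839 - 3*(-6)*(1 - 6))/(-21246 + 19879) = (40839 - 3*(-6)*(-5))/(-1367) = (40839 - 90)*(-1/1367) = 40749*(-1/1367) = -40749/1367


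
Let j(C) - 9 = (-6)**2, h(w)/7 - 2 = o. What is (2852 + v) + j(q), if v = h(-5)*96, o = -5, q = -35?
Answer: 881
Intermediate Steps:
h(w) = -21 (h(w) = 14 + 7*(-5) = 14 - 35 = -21)
j(C) = 45 (j(C) = 9 + (-6)**2 = 9 + 36 = 45)
v = -2016 (v = -21*96 = -2016)
(2852 + v) + j(q) = (2852 - 2016) + 45 = 836 + 45 = 881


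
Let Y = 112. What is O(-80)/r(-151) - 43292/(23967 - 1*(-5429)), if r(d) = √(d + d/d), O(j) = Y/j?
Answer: -10823/7349 + 7*I*√6/150 ≈ -1.4727 + 0.11431*I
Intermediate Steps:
O(j) = 112/j
r(d) = √(1 + d) (r(d) = √(d + 1) = √(1 + d))
O(-80)/r(-151) - 43292/(23967 - 1*(-5429)) = (112/(-80))/(√(1 - 151)) - 43292/(23967 - 1*(-5429)) = (112*(-1/80))/(√(-150)) - 43292/(23967 + 5429) = -7*(-I*√6/30)/5 - 43292/29396 = -(-7)*I*√6/150 - 43292*1/29396 = 7*I*√6/150 - 10823/7349 = -10823/7349 + 7*I*√6/150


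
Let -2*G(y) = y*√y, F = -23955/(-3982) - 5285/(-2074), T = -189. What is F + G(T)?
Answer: 17681885/2064667 + 567*I*√21/2 ≈ 8.564 + 1299.2*I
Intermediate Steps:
F = 17681885/2064667 (F = -23955*(-1/3982) - 5285*(-1/2074) = 23955/3982 + 5285/2074 = 17681885/2064667 ≈ 8.5640)
G(y) = -y^(3/2)/2 (G(y) = -y*√y/2 = -y^(3/2)/2)
F + G(T) = 17681885/2064667 - (-567)*I*√21/2 = 17681885/2064667 + 567*I*√21/2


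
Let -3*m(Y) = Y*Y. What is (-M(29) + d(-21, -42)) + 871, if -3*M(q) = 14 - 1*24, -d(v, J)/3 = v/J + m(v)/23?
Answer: 122177/138 ≈ 885.34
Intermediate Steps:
m(Y) = -Y²/3 (m(Y) = -Y*Y/3 = -Y²/3)
d(v, J) = v²/23 - 3*v/J (d(v, J) = -3*(v/J - v²/3/23) = -3*(v/J - v²/3*(1/23)) = -3*(v/J - v²/69) = -3*(-v²/69 + v/J) = v²/23 - 3*v/J)
M(q) = 10/3 (M(q) = -(14 - 1*24)/3 = -(14 - 24)/3 = -⅓*(-10) = 10/3)
(-M(29) + d(-21, -42)) + 871 = (-1*10/3 + (1/23)*(-21)*(-69 - 42*(-21))/(-42)) + 871 = (-10/3 + (1/23)*(-21)*(-1/42)*(-69 + 882)) + 871 = (-10/3 + (1/23)*(-21)*(-1/42)*813) + 871 = (-10/3 + 813/46) + 871 = 1979/138 + 871 = 122177/138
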